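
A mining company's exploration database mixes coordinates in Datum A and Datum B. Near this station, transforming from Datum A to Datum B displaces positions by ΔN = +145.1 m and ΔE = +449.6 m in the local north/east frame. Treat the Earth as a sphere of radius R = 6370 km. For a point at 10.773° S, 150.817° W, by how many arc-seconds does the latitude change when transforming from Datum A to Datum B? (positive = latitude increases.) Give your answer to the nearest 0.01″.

On a sphere of radius R, 1 rad of latitude = R, so Δφ = ΔN / R = 145.1 / 6370000 = 2.2779e-05 rad = 4.698″.

Δφ = 4.70″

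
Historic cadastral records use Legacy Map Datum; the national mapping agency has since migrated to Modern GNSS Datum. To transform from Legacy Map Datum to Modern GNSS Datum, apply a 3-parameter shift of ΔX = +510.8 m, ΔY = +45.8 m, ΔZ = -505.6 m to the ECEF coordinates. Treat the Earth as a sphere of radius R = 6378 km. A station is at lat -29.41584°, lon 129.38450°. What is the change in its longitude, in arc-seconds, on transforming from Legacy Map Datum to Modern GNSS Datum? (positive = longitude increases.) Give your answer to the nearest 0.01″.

sin φ = -0.491145, cos φ = 0.871078, sin λ = 0.772905, cos λ = -0.634521.
East component: ΔE = −sin λ·ΔX + cos λ·ΔY = −(0.772905)(510.8) + (-0.634521)(45.8) = -423.86 m.
1° of latitude spans πR/180 = 111317 m; at latitude φ, 1° of longitude spans that × cos φ = 96965.9 m, so Δλ = -423.86 / 96965.9 × 3600 = -15.736″.

Δλ = -15.74″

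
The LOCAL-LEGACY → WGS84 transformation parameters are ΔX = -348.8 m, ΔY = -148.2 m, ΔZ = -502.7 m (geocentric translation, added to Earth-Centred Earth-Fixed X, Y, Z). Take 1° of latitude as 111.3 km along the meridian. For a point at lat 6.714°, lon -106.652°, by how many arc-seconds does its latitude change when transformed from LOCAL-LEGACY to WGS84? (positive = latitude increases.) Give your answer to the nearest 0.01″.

sin φ = 0.116913, cos φ = 0.993142, sin λ = -0.958063, cos λ = -0.286558.
North component: ΔN = −sin φ cos λ·ΔX − sin φ sin λ·ΔY + cos φ·ΔZ = −(0.116913)(-0.286558)(-348.8) − (0.116913)(-0.958063)(-148.2) + (0.993142)(-502.7) = -527.54 m.
1° of latitude spans 111300 m, so Δφ = -527.54 / 111300 × 3600 = -17.063″.

Δφ = -17.06″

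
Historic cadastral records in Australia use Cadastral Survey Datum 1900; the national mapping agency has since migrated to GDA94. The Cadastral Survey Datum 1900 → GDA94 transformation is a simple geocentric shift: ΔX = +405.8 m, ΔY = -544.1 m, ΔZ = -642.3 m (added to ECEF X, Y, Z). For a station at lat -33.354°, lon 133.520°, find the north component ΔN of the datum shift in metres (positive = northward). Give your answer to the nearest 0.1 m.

ΔN = -907.1 m

The local north axis is (−sin φ cos λ, −sin φ sin λ, cos φ), giving ΔN = -153.637 − 216.925 − 536.506 = -907.07 m.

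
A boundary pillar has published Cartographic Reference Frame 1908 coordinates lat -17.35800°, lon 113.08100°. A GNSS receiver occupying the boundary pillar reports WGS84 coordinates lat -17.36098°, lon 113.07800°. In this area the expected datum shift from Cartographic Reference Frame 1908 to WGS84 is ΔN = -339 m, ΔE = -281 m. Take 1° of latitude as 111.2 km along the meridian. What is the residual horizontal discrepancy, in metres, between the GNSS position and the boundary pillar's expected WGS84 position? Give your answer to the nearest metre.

Observed coordinate differences: Δφ = -0.00298°, Δλ = -0.00300°.
Converting to metres (1° lat = 111200 m, cos φ = 0.954459): observed ΔN = -331.4 m, observed ΔE = -318.4 m.
Subtracting the expected shift leaves a residual of -331.4 − (-339) = 7.6 m north and -318.4 − (-281) = -37.4 m east.
Residual distance = √(7.6² + (-37.4)²) = 38.2 m.

38 m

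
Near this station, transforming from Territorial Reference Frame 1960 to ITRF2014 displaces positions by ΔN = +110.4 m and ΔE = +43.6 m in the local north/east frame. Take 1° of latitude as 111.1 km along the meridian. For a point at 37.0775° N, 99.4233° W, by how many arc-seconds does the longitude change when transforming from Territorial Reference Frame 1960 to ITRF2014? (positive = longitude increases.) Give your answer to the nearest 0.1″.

Δλ = 1.8″

At latitude 37.0775°, cos φ = 0.797821.
1° of longitude at this latitude = 111.1 × cos φ = 88.64 km, so Δλ = 43.6 / 88637.9 = 0.0004919° = 1.771″.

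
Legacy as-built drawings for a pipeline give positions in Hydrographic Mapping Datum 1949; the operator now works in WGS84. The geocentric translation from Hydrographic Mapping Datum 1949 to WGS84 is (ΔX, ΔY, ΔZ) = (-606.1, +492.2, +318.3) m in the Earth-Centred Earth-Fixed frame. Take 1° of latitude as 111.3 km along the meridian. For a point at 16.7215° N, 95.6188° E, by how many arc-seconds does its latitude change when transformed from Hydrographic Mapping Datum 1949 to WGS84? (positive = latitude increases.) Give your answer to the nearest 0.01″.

Δφ = 4.75″

sin φ = 0.287720, cos φ = 0.957715, sin λ = 0.995195, cos λ = -0.097909.
North component: ΔN = −sin φ cos λ·ΔX − sin φ sin λ·ΔY + cos φ·ΔZ = −(0.287720)(-0.097909)(-606.1) − (0.287720)(0.995195)(492.2) + (0.957715)(318.3) = 146.83 m.
1° of latitude spans 111300 m, so Δφ = 146.83 / 111300 × 3600 = 4.749″.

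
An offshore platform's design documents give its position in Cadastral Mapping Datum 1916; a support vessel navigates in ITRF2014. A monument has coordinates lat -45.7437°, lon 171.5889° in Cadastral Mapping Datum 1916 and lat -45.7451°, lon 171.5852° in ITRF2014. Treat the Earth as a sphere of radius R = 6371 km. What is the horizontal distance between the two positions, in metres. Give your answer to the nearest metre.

327 m

Δφ = -45.7451° − -45.7437° = -0.0014°; Δλ = 171.5852° − 171.5889° = -0.0037°.
1° along a meridian = πR/180 = 111195 m.
ΔN = Δφ × 111195 = -155.7 m; ΔE = Δλ × 111195 × cos(-45.7437°) = -0.0037 × 111195 × 0.697869 = -287.1 m.
Distance = √(ΔE² + ΔN²) = √((-287.1)² + (-155.7)²) = 326.6 m.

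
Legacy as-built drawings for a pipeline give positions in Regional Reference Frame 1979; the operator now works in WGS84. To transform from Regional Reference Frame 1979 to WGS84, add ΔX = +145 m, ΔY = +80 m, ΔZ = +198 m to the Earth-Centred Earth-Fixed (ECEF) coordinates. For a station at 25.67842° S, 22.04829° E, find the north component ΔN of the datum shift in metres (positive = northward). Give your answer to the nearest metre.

ΔN = 250 m

At φ = -25.67842°, λ = 22.04829°: sin φ = -0.433320, cos φ = 0.901240, sin λ = 0.375388, cos λ = 0.926868.
ΔN = −sin φ cos λ·ΔX − sin φ sin λ·ΔY + cos φ·ΔZ = −(-0.433320)(0.926868)(145) − (-0.433320)(0.375388)(80) + (0.901240)(198) = 249.69 m.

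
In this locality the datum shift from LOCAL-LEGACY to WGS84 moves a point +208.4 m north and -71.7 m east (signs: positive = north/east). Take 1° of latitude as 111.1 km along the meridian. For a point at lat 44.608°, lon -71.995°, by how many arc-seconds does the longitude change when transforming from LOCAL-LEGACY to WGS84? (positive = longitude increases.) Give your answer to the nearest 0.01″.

At latitude 44.608°, cos φ = 0.711928.
1° of longitude at this latitude = 111.1 × cos φ = 79.10 km, so Δλ = -71.7 / 79095.2 = -0.0009065° = -3.263″.

Δλ = -3.26″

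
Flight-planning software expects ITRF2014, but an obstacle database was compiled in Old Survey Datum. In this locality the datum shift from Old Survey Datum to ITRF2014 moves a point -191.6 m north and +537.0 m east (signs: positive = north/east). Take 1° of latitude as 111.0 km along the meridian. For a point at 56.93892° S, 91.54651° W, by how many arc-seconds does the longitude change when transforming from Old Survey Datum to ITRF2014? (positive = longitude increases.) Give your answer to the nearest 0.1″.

Δλ = 31.9″

At latitude -56.93892°, cos φ = 0.545533.
1° of longitude at this latitude = 111.0 × cos φ = 60.55 km, so Δλ = 537.0 / 60554.1 = 0.0088681° = 31.925″.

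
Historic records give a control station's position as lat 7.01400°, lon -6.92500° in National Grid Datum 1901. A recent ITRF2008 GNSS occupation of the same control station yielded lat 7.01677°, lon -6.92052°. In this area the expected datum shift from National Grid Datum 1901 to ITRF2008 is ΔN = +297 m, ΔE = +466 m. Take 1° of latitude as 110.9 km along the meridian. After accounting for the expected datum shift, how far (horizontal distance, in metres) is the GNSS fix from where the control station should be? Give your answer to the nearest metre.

Observed coordinate differences: Δφ = +0.00277°, Δλ = +0.00448°.
Converting to metres (1° lat = 110900 m, cos φ = 0.992516): observed ΔN = 307.2 m, observed ΔE = 493.1 m.
Subtracting the expected shift leaves a residual of 307.2 − (297) = 10.2 m north and 493.1 − (466) = 27.1 m east.
Residual distance = √(10.2² + 27.1²) = 29.0 m.

29 m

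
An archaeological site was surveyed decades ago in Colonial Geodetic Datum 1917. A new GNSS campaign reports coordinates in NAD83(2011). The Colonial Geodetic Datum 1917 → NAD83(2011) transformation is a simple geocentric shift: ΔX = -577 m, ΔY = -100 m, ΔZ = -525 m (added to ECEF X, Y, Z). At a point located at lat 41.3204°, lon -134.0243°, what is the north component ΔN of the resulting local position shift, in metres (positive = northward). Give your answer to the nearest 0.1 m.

ΔN = -706.5 m

The local north axis is (−sin φ cos λ, −sin φ sin λ, cos φ), giving ΔN = -264.764 − 47.476 − 394.290 = -706.53 m.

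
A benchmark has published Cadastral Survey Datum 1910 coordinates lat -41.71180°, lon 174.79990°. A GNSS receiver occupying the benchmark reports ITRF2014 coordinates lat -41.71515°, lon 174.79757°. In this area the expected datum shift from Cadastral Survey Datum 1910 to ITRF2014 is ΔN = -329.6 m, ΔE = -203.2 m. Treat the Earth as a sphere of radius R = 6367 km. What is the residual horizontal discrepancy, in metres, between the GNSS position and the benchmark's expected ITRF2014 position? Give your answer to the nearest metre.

Observed coordinate differences: Δφ = -0.00335°, Δλ = -0.00233°.
Converting to metres (1° lat = 111125 m, cos φ = 0.746501): observed ΔN = -372.3 m, observed ΔE = -193.3 m.
Subtracting the expected shift leaves a residual of -372.3 − (-329.6) = -42.7 m north and -193.3 − (-203.2) = 9.9 m east.
Residual distance = √((-42.7)² + 9.9²) = 43.8 m.

44 m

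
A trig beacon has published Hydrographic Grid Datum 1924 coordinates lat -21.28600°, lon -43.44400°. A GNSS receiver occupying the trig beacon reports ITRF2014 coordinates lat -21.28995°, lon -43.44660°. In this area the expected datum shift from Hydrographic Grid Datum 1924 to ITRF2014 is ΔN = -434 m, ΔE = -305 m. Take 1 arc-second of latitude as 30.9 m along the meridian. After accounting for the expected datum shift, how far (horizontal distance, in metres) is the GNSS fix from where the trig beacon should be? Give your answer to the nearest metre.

36 m

Observed coordinate differences: Δφ = -0.00395°, Δλ = -0.00260°.
Converting to metres (1° lat = 111240 m, cos φ = 0.931780): observed ΔN = -439.4 m, observed ΔE = -269.5 m.
Subtracting the expected shift leaves a residual of -439.4 − (-434) = -5.4 m north and -269.5 − (-305) = 35.5 m east.
Residual distance = √((-5.4)² + 35.5²) = 35.9 m.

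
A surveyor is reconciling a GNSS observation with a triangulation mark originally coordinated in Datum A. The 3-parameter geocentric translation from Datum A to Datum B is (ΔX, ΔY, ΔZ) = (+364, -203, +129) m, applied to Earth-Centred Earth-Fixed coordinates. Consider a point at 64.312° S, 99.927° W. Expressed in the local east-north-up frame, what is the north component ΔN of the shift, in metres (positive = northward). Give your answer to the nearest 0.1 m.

At φ = -64.312°, λ = -99.927°: sin φ = -0.901168, cos φ = 0.433470, sin λ = -0.985028, cos λ = -0.172393.
ΔN = −sin φ cos λ·ΔX − sin φ sin λ·ΔY + cos φ·ΔZ = −(-0.901168)(-0.172393)(364) − (-0.901168)(-0.985028)(-203) + (0.433470)(129) = 179.57 m.

ΔN = 179.6 m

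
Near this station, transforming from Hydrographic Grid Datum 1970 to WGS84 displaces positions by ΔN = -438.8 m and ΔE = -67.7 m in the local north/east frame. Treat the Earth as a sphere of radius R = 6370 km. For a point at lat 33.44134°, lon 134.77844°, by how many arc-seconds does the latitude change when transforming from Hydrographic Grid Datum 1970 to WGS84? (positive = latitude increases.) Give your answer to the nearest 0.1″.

Δφ = -14.2″

On a sphere of radius R, 1 rad of latitude = R, so Δφ = ΔN / R = -438.8 / 6370000 = -6.8885e-05 rad = -14.209″.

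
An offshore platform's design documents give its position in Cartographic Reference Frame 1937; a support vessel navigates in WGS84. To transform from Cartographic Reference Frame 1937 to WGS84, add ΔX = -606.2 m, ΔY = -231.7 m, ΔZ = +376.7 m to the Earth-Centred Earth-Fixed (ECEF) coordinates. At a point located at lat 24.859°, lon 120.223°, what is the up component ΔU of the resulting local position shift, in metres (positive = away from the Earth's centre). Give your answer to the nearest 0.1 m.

At φ = 24.859°, λ = 120.223°: sin φ = 0.420387, cos φ = 0.907345, sin λ = 0.864073, cos λ = -0.503367.
ΔU = cos φ cos λ·ΔX + cos φ sin λ·ΔY + sin φ·ΔZ = (0.907345)(-0.503367)(-606.2) + (0.907345)(0.864073)(-231.7) + (0.420387)(376.7) = 253.57 m.

ΔU = 253.6 m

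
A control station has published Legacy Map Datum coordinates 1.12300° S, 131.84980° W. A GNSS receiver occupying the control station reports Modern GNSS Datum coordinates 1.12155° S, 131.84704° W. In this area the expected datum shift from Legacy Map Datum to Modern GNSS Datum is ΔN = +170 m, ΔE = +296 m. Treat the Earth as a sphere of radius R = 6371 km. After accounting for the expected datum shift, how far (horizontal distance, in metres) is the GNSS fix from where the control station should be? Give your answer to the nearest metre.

Observed coordinate differences: Δφ = +0.00145°, Δλ = +0.00276°.
Converting to metres (1° lat = 111195 m, cos φ = 0.999808): observed ΔN = 161.2 m, observed ΔE = 306.8 m.
Subtracting the expected shift leaves a residual of 161.2 − (170) = -8.8 m north and 306.8 − (296) = 10.8 m east.
Residual distance = √((-8.8)² + 10.8²) = 13.9 m.

14 m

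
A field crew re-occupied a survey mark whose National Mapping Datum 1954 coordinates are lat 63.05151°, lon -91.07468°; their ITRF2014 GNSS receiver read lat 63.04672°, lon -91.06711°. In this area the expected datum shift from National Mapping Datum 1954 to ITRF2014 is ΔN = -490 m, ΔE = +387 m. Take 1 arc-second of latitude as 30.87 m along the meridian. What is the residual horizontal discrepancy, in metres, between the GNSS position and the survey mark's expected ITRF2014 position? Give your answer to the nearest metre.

43 m

Observed coordinate differences: Δφ = -0.00479°, Δλ = +0.00757°.
Converting to metres (1° lat = 111132 m, cos φ = 0.453189): observed ΔN = -532.3 m, observed ΔE = 381.3 m.
Subtracting the expected shift leaves a residual of -532.3 − (-490) = -42.3 m north and 381.3 − (387) = -5.7 m east.
Residual distance = √((-42.3)² + (-5.7)²) = 42.7 m.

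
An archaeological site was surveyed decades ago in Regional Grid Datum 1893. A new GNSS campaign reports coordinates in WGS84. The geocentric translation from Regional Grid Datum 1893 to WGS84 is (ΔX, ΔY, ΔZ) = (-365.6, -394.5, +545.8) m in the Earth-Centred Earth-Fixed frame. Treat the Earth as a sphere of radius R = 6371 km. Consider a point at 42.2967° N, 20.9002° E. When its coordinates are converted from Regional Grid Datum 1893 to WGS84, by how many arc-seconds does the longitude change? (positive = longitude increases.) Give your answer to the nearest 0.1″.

Δλ = -10.4″

sin φ = 0.672970, cos φ = 0.739670, sin λ = 0.356741, cos λ = 0.934203.
East component: ΔE = −sin λ·ΔX + cos λ·ΔY = −(0.356741)(-365.6) + (0.934203)(-394.5) = -238.12 m.
1° of latitude spans πR/180 = 111195 m; at latitude φ, 1° of longitude spans that × cos φ = 82247.5 m, so Δλ = -238.12 / 82247.5 × 3600 = -10.423″.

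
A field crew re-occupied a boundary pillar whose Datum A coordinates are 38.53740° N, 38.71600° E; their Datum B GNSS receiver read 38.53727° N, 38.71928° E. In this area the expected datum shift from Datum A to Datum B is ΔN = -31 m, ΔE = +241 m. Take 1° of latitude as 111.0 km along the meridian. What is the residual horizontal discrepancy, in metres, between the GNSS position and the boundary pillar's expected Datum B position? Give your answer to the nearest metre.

47 m

Observed coordinate differences: Δφ = -0.00013°, Δλ = +0.00328°.
Converting to metres (1° lat = 111000 m, cos φ = 0.782202): observed ΔN = -14.4 m, observed ΔE = 284.8 m.
Subtracting the expected shift leaves a residual of -14.4 − (-31) = 16.6 m north and 284.8 − (241) = 43.8 m east.
Residual distance = √(16.6² + 43.8²) = 46.8 m.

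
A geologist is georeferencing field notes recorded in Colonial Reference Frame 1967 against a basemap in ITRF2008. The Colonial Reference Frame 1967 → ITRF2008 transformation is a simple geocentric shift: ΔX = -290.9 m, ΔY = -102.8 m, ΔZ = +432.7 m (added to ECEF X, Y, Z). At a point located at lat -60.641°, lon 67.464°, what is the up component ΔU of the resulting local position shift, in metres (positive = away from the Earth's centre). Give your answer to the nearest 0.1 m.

At φ = -60.641°, λ = 67.464°: sin φ = -0.871565, cos φ = 0.490280, sin λ = 0.923639, cos λ = 0.383264.
ΔU = cos φ cos λ·ΔX + cos φ sin λ·ΔY + sin φ·ΔZ = (0.490280)(0.383264)(-290.9) + (0.490280)(0.923639)(-102.8) + (-0.871565)(432.7) = -478.34 m.

ΔU = -478.3 m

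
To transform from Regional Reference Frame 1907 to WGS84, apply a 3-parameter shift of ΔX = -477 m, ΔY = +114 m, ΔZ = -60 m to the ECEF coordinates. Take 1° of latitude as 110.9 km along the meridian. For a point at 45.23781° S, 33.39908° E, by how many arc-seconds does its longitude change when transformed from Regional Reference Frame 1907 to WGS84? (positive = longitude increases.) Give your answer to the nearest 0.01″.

Δλ = 16.49″

sin φ = -0.710036, cos φ = 0.704166, sin λ = 0.550467, cos λ = 0.834857.
East component: ΔE = −sin λ·ΔX + cos λ·ΔY = −(0.550467)(-477) + (0.834857)(114) = 357.75 m.
1° of latitude spans 110900 m; at latitude φ, 1° of longitude spans that × cos φ = 78092.0 m, so Δλ = 357.75 / 78092.0 × 3600 = 16.492″.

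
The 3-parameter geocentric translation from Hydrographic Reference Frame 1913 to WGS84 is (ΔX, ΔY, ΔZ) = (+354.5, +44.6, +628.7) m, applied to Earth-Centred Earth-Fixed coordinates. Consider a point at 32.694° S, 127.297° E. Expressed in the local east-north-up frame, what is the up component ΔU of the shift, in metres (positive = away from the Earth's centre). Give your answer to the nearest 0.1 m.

The local up (radial) axis is (cos φ cos λ, cos φ sin λ, sin φ), giving ΔU = -180.776 + 29.858 − 339.594 = -490.51 m.

ΔU = -490.5 m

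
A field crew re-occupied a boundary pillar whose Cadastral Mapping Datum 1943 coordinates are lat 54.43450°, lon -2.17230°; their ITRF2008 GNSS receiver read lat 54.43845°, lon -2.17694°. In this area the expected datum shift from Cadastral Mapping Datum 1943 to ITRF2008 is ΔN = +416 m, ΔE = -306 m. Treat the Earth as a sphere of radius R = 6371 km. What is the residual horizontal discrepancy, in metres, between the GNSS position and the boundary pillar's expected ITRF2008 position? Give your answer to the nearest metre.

Observed coordinate differences: Δφ = +0.00395°, Δλ = -0.00464°.
Converting to metres (1° lat = 111195 m, cos φ = 0.581633): observed ΔN = 439.2 m, observed ΔE = -300.1 m.
Subtracting the expected shift leaves a residual of 439.2 − (416) = 23.2 m north and -300.1 − (-306) = 5.9 m east.
Residual distance = √(23.2² + 5.9²) = 24.0 m.

24 m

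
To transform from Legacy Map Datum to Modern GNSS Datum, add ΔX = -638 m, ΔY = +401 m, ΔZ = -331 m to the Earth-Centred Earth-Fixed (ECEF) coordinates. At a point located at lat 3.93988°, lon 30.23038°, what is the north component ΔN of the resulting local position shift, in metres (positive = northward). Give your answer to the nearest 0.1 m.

At φ = 3.93988°, λ = 30.23038°: sin φ = 0.068710, cos φ = 0.997637, sin λ = 0.503478, cos λ = 0.864008.
ΔN = −sin φ cos λ·ΔX − sin φ sin λ·ΔY + cos φ·ΔZ = −(0.068710)(0.864008)(-638) − (0.068710)(0.503478)(401) + (0.997637)(-331) = -306.21 m.

ΔN = -306.2 m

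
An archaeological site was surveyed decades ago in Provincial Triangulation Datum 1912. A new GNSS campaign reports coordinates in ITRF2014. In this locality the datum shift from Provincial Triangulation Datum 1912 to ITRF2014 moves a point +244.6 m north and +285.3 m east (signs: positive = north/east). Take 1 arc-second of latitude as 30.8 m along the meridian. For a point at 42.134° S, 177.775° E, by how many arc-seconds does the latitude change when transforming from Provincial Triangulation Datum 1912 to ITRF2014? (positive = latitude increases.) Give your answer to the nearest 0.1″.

1″ of latitude = 30.80 m, so Δφ = 244.6 / 30.80 = 7.942″.

Δφ = 7.9″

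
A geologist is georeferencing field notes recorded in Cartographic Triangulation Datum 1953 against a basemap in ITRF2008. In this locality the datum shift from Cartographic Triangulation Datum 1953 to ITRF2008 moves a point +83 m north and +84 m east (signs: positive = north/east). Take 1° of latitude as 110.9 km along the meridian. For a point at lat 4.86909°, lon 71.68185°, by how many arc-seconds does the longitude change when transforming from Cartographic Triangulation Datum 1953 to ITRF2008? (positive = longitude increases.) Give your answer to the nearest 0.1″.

Δλ = 2.7″

At latitude 4.86909°, cos φ = 0.996391.
1° of longitude at this latitude = 110.9 × cos φ = 110.50 km, so Δλ = 84.0 / 110499.8 = 0.0007602° = 2.737″.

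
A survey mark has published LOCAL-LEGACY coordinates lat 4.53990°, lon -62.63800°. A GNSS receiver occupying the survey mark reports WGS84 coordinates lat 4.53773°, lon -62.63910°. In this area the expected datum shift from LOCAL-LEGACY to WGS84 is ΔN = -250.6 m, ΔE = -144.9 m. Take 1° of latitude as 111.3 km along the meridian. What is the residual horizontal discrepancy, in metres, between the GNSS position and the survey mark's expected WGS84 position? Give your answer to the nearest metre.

Observed coordinate differences: Δφ = -0.00217°, Δλ = -0.00110°.
Converting to metres (1° lat = 111300 m, cos φ = 0.996862): observed ΔN = -241.5 m, observed ΔE = -122.0 m.
Subtracting the expected shift leaves a residual of -241.5 − (-250.6) = 9.1 m north and -122.0 − (-144.9) = 22.9 m east.
Residual distance = √(9.1² + 22.9²) = 24.6 m.

25 m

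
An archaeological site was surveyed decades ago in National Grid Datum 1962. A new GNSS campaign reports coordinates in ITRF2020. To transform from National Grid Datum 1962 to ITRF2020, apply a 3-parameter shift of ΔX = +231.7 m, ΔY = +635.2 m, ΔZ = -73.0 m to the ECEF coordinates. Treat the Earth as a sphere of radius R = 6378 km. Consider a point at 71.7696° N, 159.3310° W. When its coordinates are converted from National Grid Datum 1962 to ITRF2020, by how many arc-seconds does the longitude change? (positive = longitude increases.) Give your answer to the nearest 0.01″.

sin φ = 0.949806, cos φ = 0.312839, sin λ = -0.352969, cos λ = -0.935635.
East component: ΔE = −sin λ·ΔX + cos λ·ΔY = −(-0.352969)(231.7) + (-0.935635)(635.2) = -512.53 m.
1° of latitude spans πR/180 = 111317 m; at latitude φ, 1° of longitude spans that × cos φ = 34824.3 m, so Δλ = -512.53 / 34824.3 × 3600 = -52.984″.

Δλ = -52.98″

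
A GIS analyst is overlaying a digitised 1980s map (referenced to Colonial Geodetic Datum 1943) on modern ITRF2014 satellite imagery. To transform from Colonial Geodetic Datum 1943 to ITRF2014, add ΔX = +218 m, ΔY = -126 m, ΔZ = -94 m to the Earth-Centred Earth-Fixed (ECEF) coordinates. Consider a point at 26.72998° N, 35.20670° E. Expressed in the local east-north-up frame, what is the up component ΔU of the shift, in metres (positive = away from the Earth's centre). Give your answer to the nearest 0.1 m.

ΔU = 51.9 m

The local up (radial) axis is (cos φ cos λ, cos φ sin λ, sin φ), giving ΔU = 159.088 − 64.880 − 42.280 = 51.93 m.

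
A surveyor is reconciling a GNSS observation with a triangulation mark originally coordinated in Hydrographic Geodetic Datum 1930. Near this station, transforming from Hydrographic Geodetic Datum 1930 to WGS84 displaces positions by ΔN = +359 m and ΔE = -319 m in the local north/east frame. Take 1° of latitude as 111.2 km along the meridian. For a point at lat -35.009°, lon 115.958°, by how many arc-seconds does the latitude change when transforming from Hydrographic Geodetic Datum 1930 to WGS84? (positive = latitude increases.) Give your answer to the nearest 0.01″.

1° of latitude = 111.2 km, so Δφ = 359.0 / 111200 = 0.0032284° = 11.622″.

Δφ = 11.62″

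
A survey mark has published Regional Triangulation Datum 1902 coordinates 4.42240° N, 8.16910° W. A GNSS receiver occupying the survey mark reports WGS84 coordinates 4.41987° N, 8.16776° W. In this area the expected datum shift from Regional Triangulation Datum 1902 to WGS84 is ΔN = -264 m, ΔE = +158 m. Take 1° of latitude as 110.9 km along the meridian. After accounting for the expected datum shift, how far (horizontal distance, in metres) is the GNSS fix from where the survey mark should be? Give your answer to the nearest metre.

Observed coordinate differences: Δφ = -0.00253°, Δλ = +0.00134°.
Converting to metres (1° lat = 110900 m, cos φ = 0.997023): observed ΔN = -280.6 m, observed ΔE = 148.2 m.
Subtracting the expected shift leaves a residual of -280.6 − (-264) = -16.6 m north and 148.2 − (158) = -9.8 m east.
Residual distance = √((-16.6)² + (-9.8)²) = 19.3 m.

19 m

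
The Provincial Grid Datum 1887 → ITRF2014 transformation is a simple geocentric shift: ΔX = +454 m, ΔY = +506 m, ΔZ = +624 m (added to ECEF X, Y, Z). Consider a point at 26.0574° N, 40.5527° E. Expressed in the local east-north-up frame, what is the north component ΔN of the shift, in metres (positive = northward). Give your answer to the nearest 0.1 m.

The local north axis is (−sin φ cos λ, −sin φ sin λ, cos φ), giving ΔN = -151.528 − 144.509 + 560.573 = 264.54 m.

ΔN = 264.5 m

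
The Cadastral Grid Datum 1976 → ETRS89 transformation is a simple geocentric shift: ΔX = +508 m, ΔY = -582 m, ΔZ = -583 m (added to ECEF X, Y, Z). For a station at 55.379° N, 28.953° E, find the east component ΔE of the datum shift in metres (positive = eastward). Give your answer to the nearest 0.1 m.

ΔE = -755.2 m

At φ = 55.379°, λ = 28.953°: sin φ = 0.822928, cos φ = 0.568145, sin λ = 0.484092, cos λ = 0.875017.
ΔE = −sin λ·ΔX + cos λ·ΔY = −(0.484092)·(508) + (0.875017)·(-582) = -755.18 m.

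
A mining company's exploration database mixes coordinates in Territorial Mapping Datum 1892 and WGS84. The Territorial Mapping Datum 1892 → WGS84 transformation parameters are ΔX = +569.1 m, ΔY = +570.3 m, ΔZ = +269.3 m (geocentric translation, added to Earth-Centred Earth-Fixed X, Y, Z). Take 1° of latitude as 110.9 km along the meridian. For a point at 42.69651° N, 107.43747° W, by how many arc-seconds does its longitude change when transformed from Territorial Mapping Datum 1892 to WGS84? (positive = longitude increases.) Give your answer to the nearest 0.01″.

sin φ = 0.678115, cos φ = 0.734956, sin λ = -0.954045, cos λ = -0.299665.
East component: ΔE = −sin λ·ΔX + cos λ·ΔY = −(-0.954045)(569.1) + (-0.299665)(570.3) = 372.05 m.
1° of latitude spans 110900 m; at latitude φ, 1° of longitude spans that × cos φ = 81506.6 m, so Δλ = 372.05 / 81506.6 × 3600 = 16.433″.

Δλ = 16.43″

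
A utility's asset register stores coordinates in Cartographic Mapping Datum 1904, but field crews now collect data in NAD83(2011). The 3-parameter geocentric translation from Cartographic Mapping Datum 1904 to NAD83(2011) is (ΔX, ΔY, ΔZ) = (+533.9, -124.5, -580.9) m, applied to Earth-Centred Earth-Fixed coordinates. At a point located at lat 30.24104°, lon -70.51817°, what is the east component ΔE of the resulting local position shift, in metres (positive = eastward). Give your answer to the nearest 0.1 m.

ΔE = 461.8 m

The local east axis at (φ, λ) is (−sin λ, cos λ, 0), so ΔE = −sin(-70.51817°)·533.9 + cos(-70.51817°)·(-124.5) = 461.81 m.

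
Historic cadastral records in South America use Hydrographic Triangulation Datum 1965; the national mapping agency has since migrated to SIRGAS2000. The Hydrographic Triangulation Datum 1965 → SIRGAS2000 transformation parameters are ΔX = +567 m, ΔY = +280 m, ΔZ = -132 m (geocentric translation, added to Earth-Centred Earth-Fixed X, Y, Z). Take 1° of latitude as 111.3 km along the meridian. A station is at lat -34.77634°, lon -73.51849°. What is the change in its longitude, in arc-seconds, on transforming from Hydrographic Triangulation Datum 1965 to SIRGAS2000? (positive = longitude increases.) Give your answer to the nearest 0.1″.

Δλ = 24.5″

sin φ = -0.570374, cos φ = 0.821385, sin λ = -0.958911, cos λ = 0.283706.
East component: ΔE = −sin λ·ΔX + cos λ·ΔY = −(-0.958911)(567) + (0.283706)(280) = 623.14 m.
1° of latitude spans 111300 m; at latitude φ, 1° of longitude spans that × cos φ = 91420.1 m, so Δλ = 623.14 / 91420.1 × 3600 = 24.538″.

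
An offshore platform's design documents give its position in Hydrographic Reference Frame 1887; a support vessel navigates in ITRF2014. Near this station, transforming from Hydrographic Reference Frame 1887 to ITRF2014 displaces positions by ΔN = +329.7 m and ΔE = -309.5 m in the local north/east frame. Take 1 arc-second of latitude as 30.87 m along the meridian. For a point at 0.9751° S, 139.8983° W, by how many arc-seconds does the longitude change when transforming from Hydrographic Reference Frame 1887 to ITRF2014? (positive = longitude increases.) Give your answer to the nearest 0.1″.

At latitude -0.9751°, cos φ = 0.999855.
1″ of longitude at this latitude = 30.87 × cos φ = 30.8655 m, so Δλ = -309.5 / 30.8655 = -10.027″.

Δλ = -10.0″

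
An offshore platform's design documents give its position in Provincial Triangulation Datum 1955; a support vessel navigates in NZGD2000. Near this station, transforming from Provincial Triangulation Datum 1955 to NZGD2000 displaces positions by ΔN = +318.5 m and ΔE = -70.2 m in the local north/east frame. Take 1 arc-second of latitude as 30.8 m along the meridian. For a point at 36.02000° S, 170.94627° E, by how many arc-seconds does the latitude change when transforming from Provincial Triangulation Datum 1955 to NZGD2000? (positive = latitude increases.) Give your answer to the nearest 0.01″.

Δφ = 10.34″

1″ of latitude = 30.80 m, so Δφ = 318.5 / 30.80 = 10.341″.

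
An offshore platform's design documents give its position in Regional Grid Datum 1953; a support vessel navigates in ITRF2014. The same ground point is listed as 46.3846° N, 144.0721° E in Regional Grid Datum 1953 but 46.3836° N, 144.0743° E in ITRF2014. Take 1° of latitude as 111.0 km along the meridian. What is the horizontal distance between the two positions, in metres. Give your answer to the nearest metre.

Δφ = 46.3836° − 46.3846° = -0.0010°; Δλ = 144.0743° − 144.0721° = +0.0022°.
ΔN = Δφ × 111000 = -111.0 m; ΔE = Δλ × 111000 × cos(46.3846°) = +0.0022 × 111000 × 0.689814 = 168.5 m.
Distance = √(ΔE² + ΔN²) = √(168.5² + (-111.0)²) = 201.7 m.

202 m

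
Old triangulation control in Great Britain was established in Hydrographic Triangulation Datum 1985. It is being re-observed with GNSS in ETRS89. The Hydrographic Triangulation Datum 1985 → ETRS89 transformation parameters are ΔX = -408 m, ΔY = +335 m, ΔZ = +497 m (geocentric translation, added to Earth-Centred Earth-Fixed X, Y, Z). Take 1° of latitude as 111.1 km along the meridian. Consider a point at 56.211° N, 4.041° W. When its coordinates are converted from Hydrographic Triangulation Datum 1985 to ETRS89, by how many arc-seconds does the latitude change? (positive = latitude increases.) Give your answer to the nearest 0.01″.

sin φ = 0.831091, cos φ = 0.556136, sin λ = -0.070470, cos λ = 0.997514.
North component: ΔN = −sin φ cos λ·ΔX − sin φ sin λ·ΔY + cos φ·ΔZ = −(0.831091)(0.997514)(-408) − (0.831091)(-0.070470)(335) + (0.556136)(497) = 634.26 m.
1° of latitude spans 111100 m, so Δφ = 634.26 / 111100 × 3600 = 20.552″.

Δφ = 20.55″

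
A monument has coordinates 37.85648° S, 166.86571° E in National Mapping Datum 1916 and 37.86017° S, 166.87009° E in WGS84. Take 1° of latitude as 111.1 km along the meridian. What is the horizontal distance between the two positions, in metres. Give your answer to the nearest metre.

562 m

Δφ = -37.86017° − -37.85648° = -0.00369°; Δλ = 166.87009° − 166.86571° = +0.00438°.
ΔN = Δφ × 111100 = -410.0 m; ΔE = Δλ × 111100 × cos(-37.85648°) = +0.00438 × 111100 × 0.789550 = 384.2 m.
Distance = √(ΔE² + ΔN²) = √(384.2² + (-410.0)²) = 561.9 m.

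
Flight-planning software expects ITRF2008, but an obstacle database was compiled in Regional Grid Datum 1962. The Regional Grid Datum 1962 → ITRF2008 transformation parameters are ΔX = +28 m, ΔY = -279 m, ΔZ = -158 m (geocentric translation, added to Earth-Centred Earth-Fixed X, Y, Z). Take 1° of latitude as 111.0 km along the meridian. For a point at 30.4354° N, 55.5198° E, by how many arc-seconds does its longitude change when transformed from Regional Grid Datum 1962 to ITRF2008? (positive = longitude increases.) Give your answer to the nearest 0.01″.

Δλ = -6.81″

sin φ = 0.506567, cos φ = 0.862201, sin λ = 0.824322, cos λ = 0.566121.
East component: ΔE = −sin λ·ΔX + cos λ·ΔY = −(0.824322)(28) + (0.566121)(-279) = -181.03 m.
1° of latitude spans 111000 m; at latitude φ, 1° of longitude spans that × cos φ = 95704.3 m, so Δλ = -181.03 / 95704.3 × 3600 = -6.810″.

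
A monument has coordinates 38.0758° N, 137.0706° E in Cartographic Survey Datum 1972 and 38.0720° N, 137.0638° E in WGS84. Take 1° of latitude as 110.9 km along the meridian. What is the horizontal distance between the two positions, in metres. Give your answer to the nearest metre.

Δφ = 38.0720° − 38.0758° = -0.0038°; Δλ = 137.0638° − 137.0706° = -0.0068°.
ΔN = Δφ × 110900 = -421.4 m; ΔE = Δλ × 110900 × cos(38.0758°) = -0.0068 × 110900 × 0.787196 = -593.6 m.
Distance = √(ΔE² + ΔN²) = √((-593.6)² + (-421.4)²) = 728.0 m.

728 m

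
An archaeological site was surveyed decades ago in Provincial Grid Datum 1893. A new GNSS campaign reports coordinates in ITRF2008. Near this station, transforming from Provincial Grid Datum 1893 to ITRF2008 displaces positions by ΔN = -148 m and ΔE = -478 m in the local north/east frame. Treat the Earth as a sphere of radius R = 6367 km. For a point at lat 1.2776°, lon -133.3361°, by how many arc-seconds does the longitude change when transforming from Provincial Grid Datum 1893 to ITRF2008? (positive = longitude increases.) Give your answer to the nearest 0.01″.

At latitude 1.2776°, cos φ = 0.999751.
One radian of longitude at latitude φ spans R cos φ, so Δλ = ΔE / (R cos φ) = -478.0 / (6367000 × 0.999751) = -7.5093e-05 rad = -15.489″.

Δλ = -15.49″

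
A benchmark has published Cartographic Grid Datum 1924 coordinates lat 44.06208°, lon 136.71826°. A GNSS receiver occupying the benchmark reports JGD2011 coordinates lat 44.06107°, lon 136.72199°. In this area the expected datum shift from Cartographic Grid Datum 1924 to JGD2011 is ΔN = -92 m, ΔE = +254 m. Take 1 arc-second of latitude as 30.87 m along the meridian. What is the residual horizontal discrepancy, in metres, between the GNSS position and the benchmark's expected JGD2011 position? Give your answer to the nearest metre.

48 m

Observed coordinate differences: Δφ = -0.00101°, Δλ = +0.00373°.
Converting to metres (1° lat = 111132 m, cos φ = 0.718587): observed ΔN = -112.2 m, observed ΔE = 297.9 m.
Subtracting the expected shift leaves a residual of -112.2 − (-92) = -20.2 m north and 297.9 − (254) = 43.9 m east.
Residual distance = √((-20.2)² + 43.9²) = 48.3 m.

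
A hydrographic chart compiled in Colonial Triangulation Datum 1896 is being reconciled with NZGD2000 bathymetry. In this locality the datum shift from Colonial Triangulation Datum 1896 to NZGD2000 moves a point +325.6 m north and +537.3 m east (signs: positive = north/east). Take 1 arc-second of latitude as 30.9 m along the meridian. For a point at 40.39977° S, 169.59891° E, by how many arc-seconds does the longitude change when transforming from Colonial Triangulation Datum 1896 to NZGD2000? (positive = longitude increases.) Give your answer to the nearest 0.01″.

Δλ = 22.83″

At latitude -40.39977°, cos φ = 0.761541.
1″ of longitude at this latitude = 30.90 × cos φ = 23.5316 m, so Δλ = 537.3 / 23.5316 = 22.833″.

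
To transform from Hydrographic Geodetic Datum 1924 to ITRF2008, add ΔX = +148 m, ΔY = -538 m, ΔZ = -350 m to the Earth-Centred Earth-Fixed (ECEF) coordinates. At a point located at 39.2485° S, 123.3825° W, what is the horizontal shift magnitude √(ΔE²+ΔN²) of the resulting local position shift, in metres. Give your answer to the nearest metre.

421 m

The local east axis at (φ, λ) is (−sin λ, cos λ, 0), so ΔE = −sin(-123.3825°)·148 + cos(-123.3825°)·(-538) = 419.60 m.
The local north axis is (−sin φ cos λ, −sin φ sin λ, cos φ), giving ΔN = -51.522 + 284.227 − 271.043 = -38.34 m.
Horizontal magnitude = √(ΔE² + ΔN²) = √(419.60² + (-38.34)²) = 421.35 m.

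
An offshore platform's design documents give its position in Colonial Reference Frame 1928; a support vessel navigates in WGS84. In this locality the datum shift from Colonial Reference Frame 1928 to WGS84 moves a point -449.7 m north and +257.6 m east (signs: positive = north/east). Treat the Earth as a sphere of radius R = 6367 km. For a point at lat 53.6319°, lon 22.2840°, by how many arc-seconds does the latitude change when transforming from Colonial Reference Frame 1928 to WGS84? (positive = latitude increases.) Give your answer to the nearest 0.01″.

On a sphere of radius R, 1 rad of latitude = R, so Δφ = ΔN / R = -449.7 / 6367000 = -7.0630e-05 rad = -14.568″.

Δφ = -14.57″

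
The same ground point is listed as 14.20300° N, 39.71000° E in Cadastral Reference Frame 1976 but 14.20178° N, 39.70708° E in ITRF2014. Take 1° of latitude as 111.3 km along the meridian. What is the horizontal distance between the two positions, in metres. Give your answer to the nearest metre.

Δφ = 14.20178° − 14.20300° = -0.00122°; Δλ = 39.70708° − 39.71000° = -0.00292°.
ΔN = Δφ × 111300 = -135.8 m; ΔE = Δλ × 111300 × cos(14.20300°) = -0.00292 × 111300 × 0.969433 = -315.1 m.
Distance = √(ΔE² + ΔN²) = √((-315.1)² + (-135.8)²) = 343.1 m.

343 m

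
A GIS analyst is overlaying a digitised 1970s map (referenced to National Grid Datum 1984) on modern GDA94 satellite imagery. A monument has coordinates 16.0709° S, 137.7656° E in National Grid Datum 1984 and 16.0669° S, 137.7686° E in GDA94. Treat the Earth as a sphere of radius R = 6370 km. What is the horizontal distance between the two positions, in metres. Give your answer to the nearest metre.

Δφ = -16.0669° − -16.0709° = +0.0040°; Δλ = 137.7686° − 137.7656° = +0.0030°.
1° along a meridian = πR/180 = 111177 m.
ΔN = Δφ × 111177 = 444.7 m; ΔE = Δλ × 111177 × cos(-16.0709°) = +0.0030 × 111177 × 0.960920 = 320.5 m.
Distance = √(ΔE² + ΔN²) = √(320.5² + 444.7²) = 548.2 m.

548 m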